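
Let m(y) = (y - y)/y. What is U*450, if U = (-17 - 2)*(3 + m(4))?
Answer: -25650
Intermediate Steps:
m(y) = 0 (m(y) = 0/y = 0)
U = -57 (U = (-17 - 2)*(3 + 0) = -19*3 = -57)
U*450 = -57*450 = -25650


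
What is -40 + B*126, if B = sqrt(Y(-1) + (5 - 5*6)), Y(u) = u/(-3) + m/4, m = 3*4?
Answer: -40 + 42*I*sqrt(195) ≈ -40.0 + 586.5*I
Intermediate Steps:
m = 12
Y(u) = 3 - u/3 (Y(u) = u/(-3) + 12/4 = u*(-1/3) + 12*(1/4) = -u/3 + 3 = 3 - u/3)
B = I*sqrt(195)/3 (B = sqrt((3 - 1/3*(-1)) + (5 - 5*6)) = sqrt((3 + 1/3) + (5 - 30)) = sqrt(10/3 - 25) = sqrt(-65/3) = I*sqrt(195)/3 ≈ 4.6547*I)
-40 + B*126 = -40 + (I*sqrt(195)/3)*126 = -40 + 42*I*sqrt(195)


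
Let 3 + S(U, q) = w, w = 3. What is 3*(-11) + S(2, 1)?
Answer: -33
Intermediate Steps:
S(U, q) = 0 (S(U, q) = -3 + 3 = 0)
3*(-11) + S(2, 1) = 3*(-11) + 0 = -33 + 0 = -33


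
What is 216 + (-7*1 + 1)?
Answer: 210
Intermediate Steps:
216 + (-7*1 + 1) = 216 + (-7 + 1) = 216 - 6 = 210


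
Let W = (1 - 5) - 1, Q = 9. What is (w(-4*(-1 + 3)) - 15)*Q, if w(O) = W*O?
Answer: 225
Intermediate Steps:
W = -5 (W = -4 - 1 = -5)
w(O) = -5*O
(w(-4*(-1 + 3)) - 15)*Q = (-(-20)*(-1 + 3) - 15)*9 = (-(-20)*2 - 15)*9 = (-5*(-8) - 15)*9 = (40 - 15)*9 = 25*9 = 225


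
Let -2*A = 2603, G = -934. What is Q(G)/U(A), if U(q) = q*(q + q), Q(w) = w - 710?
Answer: -24/49457 ≈ -0.00048527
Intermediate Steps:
Q(w) = -710 + w
A = -2603/2 (A = -½*2603 = -2603/2 ≈ -1301.5)
U(q) = 2*q² (U(q) = q*(2*q) = 2*q²)
Q(G)/U(A) = (-710 - 934)/((2*(-2603/2)²)) = -1644/(2*(6775609/4)) = -1644/6775609/2 = -1644*2/6775609 = -24/49457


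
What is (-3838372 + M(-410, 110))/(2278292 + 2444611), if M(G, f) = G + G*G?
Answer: -3670682/4722903 ≈ -0.77721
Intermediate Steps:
M(G, f) = G + G**2
(-3838372 + M(-410, 110))/(2278292 + 2444611) = (-3838372 - 410*(1 - 410))/(2278292 + 2444611) = (-3838372 - 410*(-409))/4722903 = (-3838372 + 167690)*(1/4722903) = -3670682*1/4722903 = -3670682/4722903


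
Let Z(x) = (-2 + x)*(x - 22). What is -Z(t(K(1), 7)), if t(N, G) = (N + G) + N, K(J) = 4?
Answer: 91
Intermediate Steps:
t(N, G) = G + 2*N (t(N, G) = (G + N) + N = G + 2*N)
Z(x) = (-22 + x)*(-2 + x) (Z(x) = (-2 + x)*(-22 + x) = (-22 + x)*(-2 + x))
-Z(t(K(1), 7)) = -(44 + (7 + 2*4)**2 - 24*(7 + 2*4)) = -(44 + (7 + 8)**2 - 24*(7 + 8)) = -(44 + 15**2 - 24*15) = -(44 + 225 - 360) = -1*(-91) = 91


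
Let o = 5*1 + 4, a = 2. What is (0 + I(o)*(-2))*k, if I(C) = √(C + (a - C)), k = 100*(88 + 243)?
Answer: -66200*√2 ≈ -93621.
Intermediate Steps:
k = 33100 (k = 100*331 = 33100)
o = 9 (o = 5 + 4 = 9)
I(C) = √2 (I(C) = √(C + (2 - C)) = √2)
(0 + I(o)*(-2))*k = (0 + √2*(-2))*33100 = (0 - 2*√2)*33100 = -2*√2*33100 = -66200*√2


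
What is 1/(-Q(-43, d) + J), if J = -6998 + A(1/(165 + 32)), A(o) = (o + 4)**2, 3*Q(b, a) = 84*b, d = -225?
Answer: -38809/224236825 ≈ -0.00017307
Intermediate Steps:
Q(b, a) = 28*b (Q(b, a) = (84*b)/3 = 28*b)
A(o) = (4 + o)**2
J = -270962861/38809 (J = -6998 + (4 + 1/(165 + 32))**2 = -6998 + (4 + 1/197)**2 = -6998 + (789/197)**2 = -6998 + 622521/38809 = -270962861/38809 ≈ -6982.0)
1/(-Q(-43, d) + J) = 1/(-28*(-43) - 270962861/38809) = 1/(-1*(-1204) - 270962861/38809) = 1/(1204 - 270962861/38809) = 1/(-224236825/38809) = -38809/224236825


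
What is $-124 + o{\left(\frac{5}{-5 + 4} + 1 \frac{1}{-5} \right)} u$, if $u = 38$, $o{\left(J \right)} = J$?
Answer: $- \frac{1608}{5} \approx -321.6$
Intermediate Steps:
$-124 + o{\left(\frac{5}{-5 + 4} + 1 \frac{1}{-5} \right)} u = -124 + \left(\frac{5}{-5 + 4} + 1 \frac{1}{-5}\right) 38 = -124 + \left(\frac{5}{-1} + 1 \left(- \frac{1}{5}\right)\right) 38 = -124 + \left(5 \left(-1\right) - \frac{1}{5}\right) 38 = -124 + \left(-5 - \frac{1}{5}\right) 38 = -124 - \frac{988}{5} = - \frac{1608}{5}$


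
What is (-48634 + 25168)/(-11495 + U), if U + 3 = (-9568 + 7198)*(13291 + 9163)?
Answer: 11733/26613739 ≈ 0.00044086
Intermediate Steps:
U = -53215983 (U = -3 + (-9568 + 7198)*(13291 + 9163) = -3 - 2370*22454 = -3 - 53215980 = -53215983)
(-48634 + 25168)/(-11495 + U) = (-48634 + 25168)/(-11495 - 53215983) = -23466/(-53227478) = -23466*(-1/53227478) = 11733/26613739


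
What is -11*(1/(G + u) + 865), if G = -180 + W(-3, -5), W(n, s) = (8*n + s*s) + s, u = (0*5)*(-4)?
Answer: -1750749/184 ≈ -9514.9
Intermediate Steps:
u = 0 (u = 0*(-4) = 0)
W(n, s) = s + s² + 8*n (W(n, s) = (8*n + s²) + s = (s² + 8*n) + s = s + s² + 8*n)
G = -184 (G = -180 + (-5 + (-5)² + 8*(-3)) = -180 + (-5 + 25 - 24) = -180 - 4 = -184)
-11*(1/(G + u) + 865) = -11*(1/(-184 + 0) + 865) = -11*(1/(-184) + 865) = -11*(-1/184 + 865) = -11*159159/184 = -1750749/184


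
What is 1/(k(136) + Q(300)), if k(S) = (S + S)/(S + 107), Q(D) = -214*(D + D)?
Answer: -243/31200928 ≈ -7.7882e-6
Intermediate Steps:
Q(D) = -428*D
k(S) = 2*S/(107 + S) (k(S) = (2*S)/(107 + S) = 2*S/(107 + S))
1/(k(136) + Q(300)) = 1/(2*136/(107 + 136) - 428*300) = 1/(2*136/243 - 128400) = 1/(2*136*(1/243) - 128400) = 1/(272/243 - 128400) = 1/(-31200928/243) = -243/31200928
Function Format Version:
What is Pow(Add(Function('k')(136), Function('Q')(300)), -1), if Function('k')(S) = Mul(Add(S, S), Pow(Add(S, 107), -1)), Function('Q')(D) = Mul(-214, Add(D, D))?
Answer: Rational(-243, 31200928) ≈ -7.7882e-6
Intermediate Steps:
Function('Q')(D) = Mul(-428, D) (Function('Q')(D) = Mul(-214, Mul(2, D)) = Mul(-428, D))
Function('k')(S) = Mul(2, S, Pow(Add(107, S), -1)) (Function('k')(S) = Mul(Mul(2, S), Pow(Add(107, S), -1)) = Mul(2, S, Pow(Add(107, S), -1)))
Pow(Add(Function('k')(136), Function('Q')(300)), -1) = Pow(Add(Mul(2, 136, Pow(Add(107, 136), -1)), Mul(-428, 300)), -1) = Pow(Add(Mul(2, 136, Pow(243, -1)), -128400), -1) = Pow(Add(Mul(2, 136, Rational(1, 243)), -128400), -1) = Pow(Add(Rational(272, 243), -128400), -1) = Pow(Rational(-31200928, 243), -1) = Rational(-243, 31200928)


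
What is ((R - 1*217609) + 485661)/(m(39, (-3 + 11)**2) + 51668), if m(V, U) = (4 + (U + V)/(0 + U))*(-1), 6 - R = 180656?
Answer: 1864576/1102131 ≈ 1.6918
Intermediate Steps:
R = -180650 (R = 6 - 1*180656 = 6 - 180656 = -180650)
m(V, U) = -4 - (U + V)/U (m(V, U) = (4 + (U + V)/U)*(-1) = -4 - (U + V)/U)
((R - 1*217609) + 485661)/(m(39, (-3 + 11)**2) + 51668) = ((-180650 - 1*217609) + 485661)/((-5 - 1*39/(-3 + 11)**2) + 51668) = ((-180650 - 217609) + 485661)/((-5 - 1*39/8**2) + 51668) = (-398259 + 485661)/((-5 - 1*39/64) + 51668) = 87402/((-5 - 1*39*1/64) + 51668) = 87402/((-5 - 39/64) + 51668) = 87402/(-359/64 + 51668) = 87402/(3306393/64) = 87402*(64/3306393) = 1864576/1102131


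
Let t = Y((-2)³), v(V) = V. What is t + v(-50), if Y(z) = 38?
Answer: -12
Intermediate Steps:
t = 38
t + v(-50) = 38 - 50 = -12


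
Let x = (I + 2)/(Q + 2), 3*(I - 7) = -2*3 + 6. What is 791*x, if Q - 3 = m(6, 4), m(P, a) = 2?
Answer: 1017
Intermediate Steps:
Q = 5 (Q = 3 + 2 = 5)
I = 7 (I = 7 + (-2*3 + 6)/3 = 7 + (-6 + 6)/3 = 7 + (1/3)*0 = 7 + 0 = 7)
x = 9/7 (x = (7 + 2)/(5 + 2) = 9/7 ≈ 1.2857)
791*x = 791*(9/7) = 1017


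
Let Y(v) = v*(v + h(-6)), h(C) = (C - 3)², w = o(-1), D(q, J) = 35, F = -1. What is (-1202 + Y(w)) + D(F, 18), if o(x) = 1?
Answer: -1085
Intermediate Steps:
w = 1
h(C) = (-3 + C)²
Y(v) = v*(81 + v) (Y(v) = v*(v + (-3 - 6)²) = v*(v + (-9)²) = v*(v + 81) = v*(81 + v))
(-1202 + Y(w)) + D(F, 18) = (-1202 + 1*(81 + 1)) + 35 = (-1202 + 1*82) + 35 = (-1202 + 82) + 35 = -1120 + 35 = -1085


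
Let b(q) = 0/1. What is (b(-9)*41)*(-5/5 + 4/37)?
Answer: 0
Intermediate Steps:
b(q) = 0 (b(q) = 0*1 = 0)
(b(-9)*41)*(-5/5 + 4/37) = (0*41)*(-5/5 + 4/37) = 0*(-5*1/5 + 4*(1/37)) = 0*(-1 + 4/37) = 0*(-33/37) = 0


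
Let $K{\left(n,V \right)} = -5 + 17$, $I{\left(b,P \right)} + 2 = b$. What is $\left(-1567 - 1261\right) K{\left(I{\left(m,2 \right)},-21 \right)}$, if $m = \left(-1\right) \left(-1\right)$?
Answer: $-33936$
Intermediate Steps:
$m = 1$
$I{\left(b,P \right)} = -2 + b$
$K{\left(n,V \right)} = 12$
$\left(-1567 - 1261\right) K{\left(I{\left(m,2 \right)},-21 \right)} = \left(-1567 - 1261\right) 12 = \left(-2828\right) 12 = -33936$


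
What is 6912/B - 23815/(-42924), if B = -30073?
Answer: 419497807/1290853452 ≈ 0.32498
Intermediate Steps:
6912/B - 23815/(-42924) = 6912/(-30073) - 23815/(-42924) = 6912*(-1/30073) - 23815*(-1/42924) = -6912/30073 + 23815/42924 = 419497807/1290853452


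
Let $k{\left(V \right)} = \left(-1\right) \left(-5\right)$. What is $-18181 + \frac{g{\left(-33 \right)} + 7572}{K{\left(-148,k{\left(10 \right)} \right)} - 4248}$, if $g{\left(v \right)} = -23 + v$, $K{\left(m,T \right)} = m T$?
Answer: $- \frac{22673586}{1247} \approx -18183.0$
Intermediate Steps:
$k{\left(V \right)} = 5$
$K{\left(m,T \right)} = T m$
$-18181 + \frac{g{\left(-33 \right)} + 7572}{K{\left(-148,k{\left(10 \right)} \right)} - 4248} = -18181 + \frac{\left(-23 - 33\right) + 7572}{5 \left(-148\right) - 4248} = -18181 + \frac{-56 + 7572}{-740 - 4248} = -18181 + \frac{7516}{-4988} = -18181 + 7516 \left(- \frac{1}{4988}\right) = -18181 - \frac{1879}{1247} = - \frac{22673586}{1247}$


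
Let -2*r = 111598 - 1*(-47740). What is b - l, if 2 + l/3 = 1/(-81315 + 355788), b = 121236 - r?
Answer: 18381548300/91491 ≈ 2.0091e+5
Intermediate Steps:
r = -79669 (r = -(111598 - 1*(-47740))/2 = -(111598 + 47740)/2 = -½*159338 = -79669)
b = 200905 (b = 121236 - 1*(-79669) = 121236 + 79669 = 200905)
l = -548945/91491 (l = -6 + 3/(-81315 + 355788) = -6 + 3/274473 = -6 + 3*(1/274473) = -6 + 1/91491 = -548945/91491 ≈ -6.0000)
b - l = 200905 - 1*(-548945/91491) = 200905 + 548945/91491 = 18381548300/91491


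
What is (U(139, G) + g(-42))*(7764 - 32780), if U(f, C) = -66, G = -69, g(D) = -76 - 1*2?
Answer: 3602304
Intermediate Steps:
g(D) = -78 (g(D) = -76 - 2 = -78)
(U(139, G) + g(-42))*(7764 - 32780) = (-66 - 78)*(7764 - 32780) = -144*(-25016) = 3602304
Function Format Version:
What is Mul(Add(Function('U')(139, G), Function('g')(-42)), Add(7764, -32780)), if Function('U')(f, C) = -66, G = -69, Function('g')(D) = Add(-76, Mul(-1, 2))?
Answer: 3602304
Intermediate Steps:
Function('g')(D) = -78 (Function('g')(D) = Add(-76, -2) = -78)
Mul(Add(Function('U')(139, G), Function('g')(-42)), Add(7764, -32780)) = Mul(Add(-66, -78), Add(7764, -32780)) = Mul(-144, -25016) = 3602304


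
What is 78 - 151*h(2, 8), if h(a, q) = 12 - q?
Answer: -526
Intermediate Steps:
78 - 151*h(2, 8) = 78 - 151*(12 - 1*8) = 78 - 151*(12 - 8) = 78 - 151*4 = 78 - 604 = -526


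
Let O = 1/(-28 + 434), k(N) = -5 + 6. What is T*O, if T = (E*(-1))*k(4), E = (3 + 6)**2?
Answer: -81/406 ≈ -0.19951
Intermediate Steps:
k(N) = 1
E = 81 (E = 9**2 = 81)
T = -81 (T = (81*(-1))*1 = -81*1 = -81)
O = 1/406 ≈ 0.0024631
T*O = -81*1/406 = -81/406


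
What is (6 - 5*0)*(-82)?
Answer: -492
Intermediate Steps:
(6 - 5*0)*(-82) = (6 + 0)*(-82) = 6*(-82) = -492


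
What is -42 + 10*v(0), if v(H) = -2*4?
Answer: -122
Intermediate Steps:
v(H) = -8
-42 + 10*v(0) = -42 + 10*(-8) = -42 - 80 = -122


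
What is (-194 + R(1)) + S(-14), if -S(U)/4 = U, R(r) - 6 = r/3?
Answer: -395/3 ≈ -131.67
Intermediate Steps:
R(r) = 6 + r/3
S(U) = -4*U
(-194 + R(1)) + S(-14) = (-194 + (6 + (⅓)*1)) - 4*(-14) = (-194 + (6 + ⅓)) + 56 = (-194 + 19/3) + 56 = -563/3 + 56 = -395/3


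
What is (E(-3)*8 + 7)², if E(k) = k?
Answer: 289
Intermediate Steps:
(E(-3)*8 + 7)² = (-3*8 + 7)² = (-24 + 7)² = (-17)² = 289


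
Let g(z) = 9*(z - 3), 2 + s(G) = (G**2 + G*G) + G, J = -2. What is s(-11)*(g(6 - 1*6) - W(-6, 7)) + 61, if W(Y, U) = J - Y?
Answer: -7038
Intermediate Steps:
W(Y, U) = -2 - Y
s(G) = -2 + G + 2*G**2 (s(G) = -2 + ((G**2 + G*G) + G) = -2 + ((G**2 + G**2) + G) = -2 + (2*G**2 + G) = -2 + (G + 2*G**2) = -2 + G + 2*G**2)
g(z) = -27 + 9*z (g(z) = 9*(-3 + z) = -27 + 9*z)
s(-11)*(g(6 - 1*6) - W(-6, 7)) + 61 = (-2 - 11 + 2*(-11)**2)*((-27 + 9*(6 - 1*6)) - (-2 - 1*(-6))) + 61 = (-2 - 11 + 2*121)*((-27 + 9*(6 - 6)) - (-2 + 6)) + 61 = (-2 - 11 + 242)*((-27 + 9*0) - 1*4) + 61 = 229*((-27 + 0) - 4) + 61 = 229*(-27 - 4) + 61 = 229*(-31) + 61 = -7099 + 61 = -7038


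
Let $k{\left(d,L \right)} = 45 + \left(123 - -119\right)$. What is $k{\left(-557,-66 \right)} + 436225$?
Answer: $436512$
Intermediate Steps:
$k{\left(d,L \right)} = 287$ ($k{\left(d,L \right)} = 45 + \left(123 + 119\right) = 45 + 242 = 287$)
$k{\left(-557,-66 \right)} + 436225 = 287 + 436225 = 436512$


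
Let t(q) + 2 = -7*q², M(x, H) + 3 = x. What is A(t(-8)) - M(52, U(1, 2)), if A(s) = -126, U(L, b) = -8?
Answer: -175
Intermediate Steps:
M(x, H) = -3 + x
t(q) = -2 - 7*q²
A(t(-8)) - M(52, U(1, 2)) = -126 - (-3 + 52) = -126 - 1*49 = -126 - 49 = -175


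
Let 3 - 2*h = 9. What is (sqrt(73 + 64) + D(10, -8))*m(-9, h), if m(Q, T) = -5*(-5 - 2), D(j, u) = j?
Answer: 350 + 35*sqrt(137) ≈ 759.66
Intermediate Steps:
h = -3 (h = 3/2 - 1/2*9 = 3/2 - 9/2 = -3)
m(Q, T) = 35 (m(Q, T) = -5*(-7) = 35)
(sqrt(73 + 64) + D(10, -8))*m(-9, h) = (sqrt(73 + 64) + 10)*35 = (sqrt(137) + 10)*35 = (10 + sqrt(137))*35 = 350 + 35*sqrt(137)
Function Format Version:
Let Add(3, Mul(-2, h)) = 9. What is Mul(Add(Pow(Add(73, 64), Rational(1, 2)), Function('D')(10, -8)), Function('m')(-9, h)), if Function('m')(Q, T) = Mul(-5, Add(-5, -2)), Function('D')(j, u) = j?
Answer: Add(350, Mul(35, Pow(137, Rational(1, 2)))) ≈ 759.66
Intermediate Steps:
h = -3 (h = Add(Rational(3, 2), Mul(Rational(-1, 2), 9)) = Add(Rational(3, 2), Rational(-9, 2)) = -3)
Function('m')(Q, T) = 35 (Function('m')(Q, T) = Mul(-5, -7) = 35)
Mul(Add(Pow(Add(73, 64), Rational(1, 2)), Function('D')(10, -8)), Function('m')(-9, h)) = Mul(Add(Pow(Add(73, 64), Rational(1, 2)), 10), 35) = Mul(Add(Pow(137, Rational(1, 2)), 10), 35) = Mul(Add(10, Pow(137, Rational(1, 2))), 35) = Add(350, Mul(35, Pow(137, Rational(1, 2))))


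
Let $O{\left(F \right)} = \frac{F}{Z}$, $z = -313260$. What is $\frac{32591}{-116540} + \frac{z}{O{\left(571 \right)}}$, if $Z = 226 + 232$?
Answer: $- \frac{16720371352661}{66544340} \approx -2.5127 \cdot 10^{5}$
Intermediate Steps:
$Z = 458$
$O{\left(F \right)} = \frac{F}{458}$
$\frac{32591}{-116540} + \frac{z}{O{\left(571 \right)}} = \frac{32591}{-116540} - \frac{313260}{\frac{1}{458} \cdot 571} = 32591 \left(- \frac{1}{116540}\right) - \frac{313260}{\frac{571}{458}} = - \frac{32591}{116540} - \frac{143473080}{571} = - \frac{16720371352661}{66544340}$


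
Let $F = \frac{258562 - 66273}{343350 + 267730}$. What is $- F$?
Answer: $- \frac{192289}{611080} \approx -0.31467$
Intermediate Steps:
$F = \frac{192289}{611080} \approx 0.31467$
$- F = \left(-1\right) \frac{192289}{611080} = - \frac{192289}{611080}$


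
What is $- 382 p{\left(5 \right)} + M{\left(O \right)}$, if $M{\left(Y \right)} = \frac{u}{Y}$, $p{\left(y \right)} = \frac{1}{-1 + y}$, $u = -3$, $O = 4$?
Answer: $- \frac{385}{4} \approx -96.25$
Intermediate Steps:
$M{\left(Y \right)} = - \frac{3}{Y}$
$- 382 p{\left(5 \right)} + M{\left(O \right)} = - \frac{382}{-1 + 5} - \frac{3}{4} = - \frac{382}{4} - \frac{3}{4} = \left(-382\right) \frac{1}{4} - \frac{3}{4} = - \frac{191}{2} - \frac{3}{4} = - \frac{385}{4}$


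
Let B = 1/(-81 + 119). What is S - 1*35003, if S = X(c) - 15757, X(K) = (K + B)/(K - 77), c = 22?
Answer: -106089237/2090 ≈ -50760.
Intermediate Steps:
B = 1/38 ≈ 0.026316
X(K) = (1/38 + K)/(-77 + K) (X(K) = (K + 1/38)/(K - 77) = (1/38 + K)/(-77 + K))
S = -32932967/2090 (S = (1/38 + 22)/(-77 + 22) - 15757 = (837/38)/(-55) - 15757 = -1/55*837/38 - 15757 = -837/2090 - 15757 = -32932967/2090 ≈ -15757.)
S - 1*35003 = -32932967/2090 - 1*35003 = -32932967/2090 - 35003 = -106089237/2090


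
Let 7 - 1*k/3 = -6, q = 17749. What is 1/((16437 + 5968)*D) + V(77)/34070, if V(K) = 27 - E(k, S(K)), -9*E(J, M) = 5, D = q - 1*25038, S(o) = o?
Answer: 4050058453/5007575909835 ≈ 0.00080879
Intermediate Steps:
k = 39 (k = 21 - 3*(-6) = 21 + 18 = 39)
D = -7289 (D = 17749 - 1*25038 = 17749 - 25038 = -7289)
E(J, M) = -5/9 (E(J, M) = -1/9*5 = -5/9)
V(K) = 248/9 (V(K) = 27 - 1*(-5/9) = 27 + 5/9 = 248/9)
1/((16437 + 5968)*D) + V(77)/34070 = 1/((16437 + 5968)*(-7289)) + (248/9)/34070 = -1/7289/22405 + (248/9)*(1/34070) = (1/22405)*(-1/7289) + 124/153315 = -1/163310045 + 124/153315 = 4050058453/5007575909835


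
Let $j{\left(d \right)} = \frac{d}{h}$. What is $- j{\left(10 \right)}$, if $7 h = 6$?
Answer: $- \frac{35}{3} \approx -11.667$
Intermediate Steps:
$h = \frac{6}{7}$ ($h = \frac{1}{7} \cdot 6 = \frac{6}{7} \approx 0.85714$)
$j{\left(d \right)} = \frac{7 d}{6}$ ($j{\left(d \right)} = \frac{d}{\frac{6}{7}} = d \frac{7}{6} = \frac{7 d}{6}$)
$- j{\left(10 \right)} = - \frac{7 \cdot 10}{6} = \left(-1\right) \frac{35}{3} = - \frac{35}{3}$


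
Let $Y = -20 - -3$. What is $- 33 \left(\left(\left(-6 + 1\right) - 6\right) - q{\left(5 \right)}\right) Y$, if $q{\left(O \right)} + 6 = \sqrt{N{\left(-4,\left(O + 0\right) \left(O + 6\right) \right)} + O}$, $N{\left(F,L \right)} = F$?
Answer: $-3366$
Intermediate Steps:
$Y = -17$ ($Y = -20 + 3 = -17$)
$q{\left(O \right)} = -6 + \sqrt{-4 + O}$
$- 33 \left(\left(\left(-6 + 1\right) - 6\right) - q{\left(5 \right)}\right) Y = - 33 \left(\left(\left(-6 + 1\right) - 6\right) - \left(-6 + \sqrt{-4 + 5}\right)\right) \left(-17\right) = - 33 \left(\left(-5 - 6\right) - \left(-6 + \sqrt{1}\right)\right) \left(-17\right) = - 33 \left(-11 - \left(-6 + 1\right)\right) \left(-17\right) = - 33 \left(-11 - -5\right) \left(-17\right) = - 33 \left(-11 + 5\right) \left(-17\right) = \left(-33\right) \left(-6\right) \left(-17\right) = 198 \left(-17\right) = -3366$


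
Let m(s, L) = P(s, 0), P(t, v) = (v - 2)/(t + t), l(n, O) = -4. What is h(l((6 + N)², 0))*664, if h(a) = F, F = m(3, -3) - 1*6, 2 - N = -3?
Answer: -12616/3 ≈ -4205.3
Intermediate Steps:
N = 5 (N = 2 - 1*(-3) = 2 + 3 = 5)
P(t, v) = (-2 + v)/(2*t) (P(t, v) = (-2 + v)/((2*t)) = (-2 + v)*(1/(2*t)) = (-2 + v)/(2*t))
m(s, L) = -1/s (m(s, L) = (-2 + 0)/(2*s) = (½)*(-2)/s = -1/s)
F = -19/3 (F = -1/3 - 1*6 = -1*⅓ - 6 = -⅓ - 6 = -19/3 ≈ -6.3333)
h(a) = -19/3
h(l((6 + N)², 0))*664 = -19/3*664 = -12616/3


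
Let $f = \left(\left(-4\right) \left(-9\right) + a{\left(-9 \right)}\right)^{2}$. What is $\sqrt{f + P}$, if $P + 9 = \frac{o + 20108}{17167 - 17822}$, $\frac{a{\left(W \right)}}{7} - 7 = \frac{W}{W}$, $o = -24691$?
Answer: $\frac{4 \sqrt{226900515}}{655} \approx 91.989$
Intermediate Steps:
$a{\left(W \right)} = 56$ ($a{\left(W \right)} = 49 + 7 \frac{W}{W} = 49 + 7 \cdot 1 = 49 + 7 = 56$)
$f = 8464$ ($f = \left(\left(-4\right) \left(-9\right) + 56\right)^{2} = \left(36 + 56\right)^{2} = 92^{2} = 8464$)
$P = - \frac{1312}{655}$ ($P = -9 + \frac{-24691 + 20108}{17167 - 17822} = -9 - \frac{4583}{-655} = -9 - - \frac{4583}{655} = -9 + \frac{4583}{655} = - \frac{1312}{655} \approx -2.0031$)
$\sqrt{f + P} = \sqrt{8464 - \frac{1312}{655}} = \sqrt{\frac{5542608}{655}} = \frac{4 \sqrt{226900515}}{655}$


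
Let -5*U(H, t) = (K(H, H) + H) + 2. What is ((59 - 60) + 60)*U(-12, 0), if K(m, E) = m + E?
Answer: 2006/5 ≈ 401.20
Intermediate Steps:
K(m, E) = E + m
U(H, t) = -2/5 - 3*H/5 (U(H, t) = -(((H + H) + H) + 2)/5 = -((2*H + H) + 2)/5 = -(3*H + 2)/5 = -(2 + 3*H)/5 = -2/5 - 3*H/5)
((59 - 60) + 60)*U(-12, 0) = ((59 - 60) + 60)*(-2/5 - 3/5*(-12)) = (-1 + 60)*(-2/5 + 36/5) = 59*(34/5) = 2006/5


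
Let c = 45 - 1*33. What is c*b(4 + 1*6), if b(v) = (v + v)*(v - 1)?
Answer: 2160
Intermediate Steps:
b(v) = 2*v*(-1 + v) (b(v) = (2*v)*(-1 + v) = 2*v*(-1 + v))
c = 12 (c = 45 - 33 = 12)
c*b(4 + 1*6) = 12*(2*(4 + 1*6)*(-1 + (4 + 1*6))) = 12*(2*(4 + 6)*(-1 + (4 + 6))) = 12*(2*10*(-1 + 10)) = 12*(2*10*9) = 12*180 = 2160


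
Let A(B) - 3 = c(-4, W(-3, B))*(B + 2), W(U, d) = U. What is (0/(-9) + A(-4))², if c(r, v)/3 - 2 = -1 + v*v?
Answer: 3249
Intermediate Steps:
c(r, v) = 3 + 3*v² (c(r, v) = 6 + 3*(-1 + v*v) = 6 + 3*(-1 + v²) = 6 + (-3 + 3*v²) = 3 + 3*v²)
A(B) = 63 + 30*B (A(B) = 3 + (3 + 3*(-3)²)*(B + 2) = 3 + (3 + 3*9)*(2 + B) = 3 + (3 + 27)*(2 + B) = 3 + 30*(2 + B) = 3 + (60 + 30*B) = 63 + 30*B)
(0/(-9) + A(-4))² = (0/(-9) + (63 + 30*(-4)))² = (0*(-⅑) + (63 - 120))² = (0 - 57)² = (-57)² = 3249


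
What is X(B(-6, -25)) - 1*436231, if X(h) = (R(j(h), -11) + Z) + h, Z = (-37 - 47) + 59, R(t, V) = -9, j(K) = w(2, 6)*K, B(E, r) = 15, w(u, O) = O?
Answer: -436250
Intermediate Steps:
j(K) = 6*K
Z = -25 (Z = -84 + 59 = -25)
X(h) = -34 + h (X(h) = (-9 - 25) + h = -34 + h)
X(B(-6, -25)) - 1*436231 = (-34 + 15) - 1*436231 = -19 - 436231 = -436250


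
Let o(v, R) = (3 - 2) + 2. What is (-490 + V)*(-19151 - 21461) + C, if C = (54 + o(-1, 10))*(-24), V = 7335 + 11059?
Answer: -727118616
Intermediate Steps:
o(v, R) = 3 (o(v, R) = 1 + 2 = 3)
V = 18394
C = -1368 (C = (54 + 3)*(-24) = 57*(-24) = -1368)
(-490 + V)*(-19151 - 21461) + C = (-490 + 18394)*(-19151 - 21461) - 1368 = 17904*(-40612) - 1368 = -727117248 - 1368 = -727118616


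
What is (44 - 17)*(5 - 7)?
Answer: -54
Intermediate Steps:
(44 - 17)*(5 - 7) = 27*(-2) = -54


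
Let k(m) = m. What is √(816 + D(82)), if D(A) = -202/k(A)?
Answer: √1367555/41 ≈ 28.523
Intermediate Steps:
D(A) = -202/A
√(816 + D(82)) = √(816 - 202/82) = √(816 - 202*1/82) = √(816 - 101/41) = √(33355/41) = √1367555/41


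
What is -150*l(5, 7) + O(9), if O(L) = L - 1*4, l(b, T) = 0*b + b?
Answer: -745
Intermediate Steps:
l(b, T) = b (l(b, T) = 0 + b = b)
O(L) = -4 + L (O(L) = L - 4 = -4 + L)
-150*l(5, 7) + O(9) = -150*5 + (-4 + 9) = -750 + 5 = -745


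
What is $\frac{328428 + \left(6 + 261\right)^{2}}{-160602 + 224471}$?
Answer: $\frac{399717}{63869} \approx 6.2584$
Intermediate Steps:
$\frac{328428 + \left(6 + 261\right)^{2}}{-160602 + 224471} = \frac{328428 + 267^{2}}{63869} = \left(328428 + 71289\right) \frac{1}{63869} = 399717 \cdot \frac{1}{63869} = \frac{399717}{63869}$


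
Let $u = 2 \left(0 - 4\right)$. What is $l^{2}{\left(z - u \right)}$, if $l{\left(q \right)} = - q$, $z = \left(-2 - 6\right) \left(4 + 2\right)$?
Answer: $1600$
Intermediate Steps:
$z = -48$ ($z = \left(-8\right) 6 = -48$)
$u = -8$ ($u = 2 \left(-4\right) = -8$)
$l^{2}{\left(z - u \right)} = \left(- (-48 - -8)\right)^{2} = \left(- (-48 + 8)\right)^{2} = \left(\left(-1\right) \left(-40\right)\right)^{2} = 40^{2} = 1600$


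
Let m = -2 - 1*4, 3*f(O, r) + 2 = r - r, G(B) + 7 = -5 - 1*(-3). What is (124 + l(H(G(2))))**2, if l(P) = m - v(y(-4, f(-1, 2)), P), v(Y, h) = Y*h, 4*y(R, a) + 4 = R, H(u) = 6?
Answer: 16900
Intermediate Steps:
G(B) = -9 (G(B) = -7 + (-5 - 1*(-3)) = -7 + (-5 + 3) = -7 - 2 = -9)
f(O, r) = -2/3 (f(O, r) = -2/3 + (r - r)/3 = -2/3 + (1/3)*0 = -2/3 + 0 = -2/3)
y(R, a) = -1 + R/4
m = -6 (m = -2 - 4 = -6)
l(P) = -6 + 2*P (l(P) = -6 - (-1 + (1/4)*(-4))*P = -6 - (-1 - 1)*P = -6 - (-2)*P = -6 + 2*P)
(124 + l(H(G(2))))**2 = (124 + (-6 + 2*6))**2 = (124 + (-6 + 12))**2 = (124 + 6)**2 = 130**2 = 16900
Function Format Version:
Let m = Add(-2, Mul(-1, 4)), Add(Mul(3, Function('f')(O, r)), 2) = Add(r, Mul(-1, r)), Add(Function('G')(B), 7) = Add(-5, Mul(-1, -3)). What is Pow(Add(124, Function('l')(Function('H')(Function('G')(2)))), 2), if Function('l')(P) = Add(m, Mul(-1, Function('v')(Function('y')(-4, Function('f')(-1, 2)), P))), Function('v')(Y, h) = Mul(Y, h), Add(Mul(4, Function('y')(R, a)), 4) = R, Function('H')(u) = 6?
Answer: 16900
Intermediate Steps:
Function('G')(B) = -9 (Function('G')(B) = Add(-7, Add(-5, Mul(-1, -3))) = Add(-7, Add(-5, 3)) = Add(-7, -2) = -9)
Function('f')(O, r) = Rational(-2, 3) (Function('f')(O, r) = Add(Rational(-2, 3), Mul(Rational(1, 3), Add(r, Mul(-1, r)))) = Add(Rational(-2, 3), Mul(Rational(1, 3), 0)) = Add(Rational(-2, 3), 0) = Rational(-2, 3))
Function('y')(R, a) = Add(-1, Mul(Rational(1, 4), R))
m = -6 (m = Add(-2, -4) = -6)
Function('l')(P) = Add(-6, Mul(2, P)) (Function('l')(P) = Add(-6, Mul(-1, Mul(Add(-1, Mul(Rational(1, 4), -4)), P))) = Add(-6, Mul(-1, Mul(Add(-1, -1), P))) = Add(-6, Mul(-1, Mul(-2, P))) = Add(-6, Mul(2, P)))
Pow(Add(124, Function('l')(Function('H')(Function('G')(2)))), 2) = Pow(Add(124, Add(-6, Mul(2, 6))), 2) = Pow(Add(124, Add(-6, 12)), 2) = Pow(Add(124, 6), 2) = Pow(130, 2) = 16900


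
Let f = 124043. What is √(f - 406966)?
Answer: I*√282923 ≈ 531.91*I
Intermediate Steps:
√(f - 406966) = √(124043 - 406966) = √(-282923) = I*√282923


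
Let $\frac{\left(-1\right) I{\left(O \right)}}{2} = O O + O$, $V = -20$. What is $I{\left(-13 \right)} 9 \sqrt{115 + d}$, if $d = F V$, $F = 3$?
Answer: $- 2808 \sqrt{55} \approx -20825.0$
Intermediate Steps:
$I{\left(O \right)} = - 2 O - 2 O^{2}$ ($I{\left(O \right)} = - 2 \left(O O + O\right) = - 2 \left(O^{2} + O\right) = - 2 \left(O + O^{2}\right) = - 2 O - 2 O^{2}$)
$d = -60$ ($d = 3 \left(-20\right) = -60$)
$I{\left(-13 \right)} 9 \sqrt{115 + d} = \left(-2\right) \left(-13\right) \left(1 - 13\right) 9 \sqrt{115 - 60} = \left(-2\right) \left(-13\right) \left(-12\right) 9 \sqrt{55} = - 312 \cdot 9 \sqrt{55} = - 2808 \sqrt{55}$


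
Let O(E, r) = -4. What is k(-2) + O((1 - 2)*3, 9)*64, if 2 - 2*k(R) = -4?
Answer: -253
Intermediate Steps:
k(R) = 3 (k(R) = 1 - 1/2*(-4) = 1 + 2 = 3)
k(-2) + O((1 - 2)*3, 9)*64 = 3 - 4*64 = 3 - 256 = -253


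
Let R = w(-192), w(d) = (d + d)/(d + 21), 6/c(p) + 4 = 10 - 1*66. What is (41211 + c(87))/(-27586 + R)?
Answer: -23490213/15722740 ≈ -1.4940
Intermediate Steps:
c(p) = -⅒ (c(p) = 6/(-4 + (10 - 1*66)) = 6/(-4 + (10 - 66)) = 6/(-4 - 56) = 6/(-60) = 6*(-1/60) = -⅒)
w(d) = 2*d/(21 + d) (w(d) = (2*d)/(21 + d) = 2*d/(21 + d))
R = 128/57 (R = 2*(-192)/(21 - 192) = 2*(-192)/(-171) = 2*(-192)*(-1/171) = 128/57 ≈ 2.2456)
(41211 + c(87))/(-27586 + R) = (41211 - ⅒)/(-27586 + 128/57) = 412109/(10*(-1572274/57)) = (412109/10)*(-57/1572274) = -23490213/15722740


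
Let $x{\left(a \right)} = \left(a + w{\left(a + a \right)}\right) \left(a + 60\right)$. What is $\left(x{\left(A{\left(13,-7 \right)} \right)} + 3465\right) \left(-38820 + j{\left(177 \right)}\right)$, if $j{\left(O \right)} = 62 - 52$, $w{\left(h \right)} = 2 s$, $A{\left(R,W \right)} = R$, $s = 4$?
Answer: $-193972380$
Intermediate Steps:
$w{\left(h \right)} = 8$ ($w{\left(h \right)} = 2 \cdot 4 = 8$)
$j{\left(O \right)} = 10$
$x{\left(a \right)} = \left(8 + a\right) \left(60 + a\right)$ ($x{\left(a \right)} = \left(a + 8\right) \left(a + 60\right) = \left(8 + a\right) \left(60 + a\right)$)
$\left(x{\left(A{\left(13,-7 \right)} \right)} + 3465\right) \left(-38820 + j{\left(177 \right)}\right) = \left(\left(480 + 13^{2} + 68 \cdot 13\right) + 3465\right) \left(-38820 + 10\right) = \left(\left(480 + 169 + 884\right) + 3465\right) \left(-38810\right) = \left(1533 + 3465\right) \left(-38810\right) = 4998 \left(-38810\right) = -193972380$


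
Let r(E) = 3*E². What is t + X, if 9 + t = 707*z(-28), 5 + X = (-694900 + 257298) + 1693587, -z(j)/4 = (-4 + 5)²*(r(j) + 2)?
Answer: -5401141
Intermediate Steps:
z(j) = -8 - 12*j² (z(j) = -4*(-4 + 5)²*(3*j² + 2) = -4*1²*(2 + 3*j²) = -4*(2 + 3*j²) = -8 - 12*j²)
X = 1255980 (X = -5 + ((-694900 + 257298) + 1693587) = -5 + (-437602 + 1693587) = -5 + 1255985 = 1255980)
t = -6657121 (t = -9 + 707*(-8 - 12*(-28)²) = -9 + 707*(-8 - 12*784) = -9 + 707*(-8 - 9408) = -9 + 707*(-9416) = -9 - 6657112 = -6657121)
t + X = -6657121 + 1255980 = -5401141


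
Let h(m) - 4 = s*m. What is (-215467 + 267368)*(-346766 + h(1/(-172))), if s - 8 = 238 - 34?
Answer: -17997358533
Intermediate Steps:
s = 212 (s = 8 + (238 - 34) = 8 + 204 = 212)
h(m) = 4 + 212*m
(-215467 + 267368)*(-346766 + h(1/(-172))) = (-215467 + 267368)*(-346766 + (4 + 212/(-172))) = 51901*(-346766 + (4 + 212*(-1/172))) = 51901*(-346766 + (4 - 53/43)) = 51901*(-346766 + 119/43) = 51901*(-14910819/43) = -17997358533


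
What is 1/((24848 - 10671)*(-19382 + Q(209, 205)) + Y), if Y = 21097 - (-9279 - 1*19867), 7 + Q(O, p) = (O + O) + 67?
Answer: -1/267951765 ≈ -3.7320e-9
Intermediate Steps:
Q(O, p) = 60 + 2*O (Q(O, p) = -7 + ((O + O) + 67) = -7 + (2*O + 67) = -7 + (67 + 2*O) = 60 + 2*O)
Y = 50243 (Y = 21097 - (-9279 - 19867) = 21097 - 1*(-29146) = 21097 + 29146 = 50243)
1/((24848 - 10671)*(-19382 + Q(209, 205)) + Y) = 1/((24848 - 10671)*(-19382 + (60 + 2*209)) + 50243) = 1/(14177*(-19382 + (60 + 418)) + 50243) = 1/(14177*(-19382 + 478) + 50243) = 1/(14177*(-18904) + 50243) = 1/(-268002008 + 50243) = 1/(-267951765) = -1/267951765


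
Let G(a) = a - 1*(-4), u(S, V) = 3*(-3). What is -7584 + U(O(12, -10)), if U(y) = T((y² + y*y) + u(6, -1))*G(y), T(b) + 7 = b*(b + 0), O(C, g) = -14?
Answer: -1474404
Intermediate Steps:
u(S, V) = -9
T(b) = -7 + b² (T(b) = -7 + b*(b + 0) = -7 + b*b = -7 + b²)
G(a) = 4 + a (G(a) = a + 4 = 4 + a)
U(y) = (-7 + (-9 + 2*y²)²)*(4 + y) (U(y) = (-7 + ((y² + y*y) - 9)²)*(4 + y) = (-7 + ((y² + y²) - 9)²)*(4 + y) = (-7 + (2*y² - 9)²)*(4 + y) = (-7 + (-9 + 2*y²)²)*(4 + y))
-7584 + U(O(12, -10)) = -7584 + (-7 + (-9 + 2*(-14)²)²)*(4 - 14) = -7584 + (-7 + (-9 + 2*196)²)*(-10) = -7584 + (-7 + (-9 + 392)²)*(-10) = -7584 + (-7 + 383²)*(-10) = -7584 + (-7 + 146689)*(-10) = -7584 + 146682*(-10) = -7584 - 1466820 = -1474404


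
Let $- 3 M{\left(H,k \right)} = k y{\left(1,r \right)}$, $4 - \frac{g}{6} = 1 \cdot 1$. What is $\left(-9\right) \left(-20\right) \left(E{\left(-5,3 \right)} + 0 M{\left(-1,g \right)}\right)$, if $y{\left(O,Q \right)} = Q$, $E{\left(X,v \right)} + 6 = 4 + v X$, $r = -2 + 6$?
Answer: $-3060$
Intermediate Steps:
$r = 4$
$E{\left(X,v \right)} = -2 + X v$ ($E{\left(X,v \right)} = -6 + \left(4 + v X\right) = -6 + \left(4 + X v\right) = -2 + X v$)
$g = 18$ ($g = 24 - 6 \cdot 1 \cdot 1 = 24 - 6 = 18$)
$M{\left(H,k \right)} = - \frac{4 k}{3}$ ($M{\left(H,k \right)} = - \frac{k 4}{3} = - \frac{4 k}{3}$)
$\left(-9\right) \left(-20\right) \left(E{\left(-5,3 \right)} + 0 M{\left(-1,g \right)}\right) = \left(-9\right) \left(-20\right) \left(\left(-2 - 15\right) + 0 \left(\left(- \frac{4}{3}\right) 18\right)\right) = 180 \left(\left(-2 - 15\right) + 0 \left(-24\right)\right) = 180 \left(-17 + 0\right) = 180 \left(-17\right) = -3060$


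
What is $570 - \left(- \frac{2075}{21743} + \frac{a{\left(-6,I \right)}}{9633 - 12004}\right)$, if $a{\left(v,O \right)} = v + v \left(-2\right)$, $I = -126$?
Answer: $\frac{29390062493}{51552653} \approx 570.1$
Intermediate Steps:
$a{\left(v,O \right)} = - v$ ($a{\left(v,O \right)} = v - 2 v = - v$)
$570 - \left(- \frac{2075}{21743} + \frac{a{\left(-6,I \right)}}{9633 - 12004}\right) = 570 - \left(- \frac{2075}{21743} + \frac{\left(-1\right) \left(-6\right)}{9633 - 12004}\right) = 570 - \left(\left(-2075\right) \frac{1}{21743} + \frac{6}{9633 - 12004}\right) = 570 - \left(- \frac{2075}{21743} + \frac{6}{-2371}\right) = 570 - \left(- \frac{2075}{21743} + 6 \left(- \frac{1}{2371}\right)\right) = 570 - \left(- \frac{2075}{21743} - \frac{6}{2371}\right) = 570 - - \frac{5050283}{51552653} = 570 + \frac{5050283}{51552653} = \frac{29390062493}{51552653}$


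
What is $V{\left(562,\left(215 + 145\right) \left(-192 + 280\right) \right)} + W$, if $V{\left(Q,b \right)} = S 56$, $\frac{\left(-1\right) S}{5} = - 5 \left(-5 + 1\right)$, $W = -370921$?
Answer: $-376521$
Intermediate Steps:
$S = -100$ ($S = - 5 \left(- 5 \left(-5 + 1\right)\right) = - 5 \left(\left(-5\right) \left(-4\right)\right) = \left(-5\right) 20 = -100$)
$V{\left(Q,b \right)} = -5600$ ($V{\left(Q,b \right)} = \left(-100\right) 56 = -5600$)
$V{\left(562,\left(215 + 145\right) \left(-192 + 280\right) \right)} + W = -5600 - 370921 = -376521$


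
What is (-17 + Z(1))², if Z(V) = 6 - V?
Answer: 144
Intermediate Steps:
(-17 + Z(1))² = (-17 + (6 - 1*1))² = (-17 + (6 - 1))² = (-17 + 5)² = (-12)² = 144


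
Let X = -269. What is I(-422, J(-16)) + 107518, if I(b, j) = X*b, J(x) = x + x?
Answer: 221036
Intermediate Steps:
J(x) = 2*x
I(b, j) = -269*b
I(-422, J(-16)) + 107518 = -269*(-422) + 107518 = 113518 + 107518 = 221036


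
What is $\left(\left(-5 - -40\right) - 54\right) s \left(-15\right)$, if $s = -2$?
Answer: $-570$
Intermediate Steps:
$\left(\left(-5 - -40\right) - 54\right) s \left(-15\right) = \left(\left(-5 - -40\right) - 54\right) \left(\left(-2\right) \left(-15\right)\right) = \left(\left(-5 + 40\right) - 54\right) 30 = \left(35 - 54\right) 30 = \left(-19\right) 30 = -570$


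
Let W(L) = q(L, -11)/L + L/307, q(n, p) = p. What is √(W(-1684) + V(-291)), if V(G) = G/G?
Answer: I*√299270265277/258494 ≈ 2.1163*I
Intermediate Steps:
V(G) = 1
W(L) = -11/L + L/307
√(W(-1684) + V(-291)) = √((-11/(-1684) + (1/307)*(-1684)) + 1) = √((-11*(-1/1684) - 1684/307) + 1) = √((11/1684 - 1684/307) + 1) = √(-2832479/516988 + 1) = √(-2315491/516988) = I*√299270265277/258494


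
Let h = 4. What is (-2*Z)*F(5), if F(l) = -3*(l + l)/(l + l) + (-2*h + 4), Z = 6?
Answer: 84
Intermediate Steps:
F(l) = -7 (F(l) = -3*(l + l)/(l + l) + (-2*4 + 4) = -3*2*l/(2*l) + (-8 + 4) = -3*2*l*1/(2*l) - 4 = -3*1 - 4 = -3 - 4 = -7)
(-2*Z)*F(5) = -2*6*(-7) = -12*(-7) = 84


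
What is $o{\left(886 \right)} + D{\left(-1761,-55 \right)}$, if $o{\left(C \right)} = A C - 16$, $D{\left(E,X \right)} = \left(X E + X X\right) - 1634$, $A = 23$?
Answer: $118608$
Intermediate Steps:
$D{\left(E,X \right)} = -1634 + X^{2} + E X$ ($D{\left(E,X \right)} = \left(E X + X^{2}\right) - 1634 = \left(X^{2} + E X\right) - 1634 = -1634 + X^{2} + E X$)
$o{\left(C \right)} = -16 + 23 C$ ($o{\left(C \right)} = 23 C - 16 = -16 + 23 C$)
$o{\left(886 \right)} + D{\left(-1761,-55 \right)} = \left(-16 + 23 \cdot 886\right) - \left(-95221 - 3025\right) = \left(-16 + 20378\right) + \left(-1634 + 3025 + 96855\right) = 20362 + 98246 = 118608$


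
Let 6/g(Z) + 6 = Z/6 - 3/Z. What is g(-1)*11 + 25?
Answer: 79/19 ≈ 4.1579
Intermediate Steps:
g(Z) = 6/(-6 - 3/Z + Z/6) (g(Z) = 6/(-6 + (Z/6 - 3/Z)) = 6/(-6 + (-3/Z + Z/6)) = 6/(-6 - 3/Z + Z/6))
g(-1)*11 + 25 = (36*(-1)/(-18 + (-1)² - 36*(-1)))*11 + 25 = (36*(-1)/(-18 + 1 + 36))*11 + 25 = (36*(-1)/19)*11 + 25 = (36*(-1)*(1/19))*11 + 25 = -36/19*11 + 25 = -396/19 + 25 = 79/19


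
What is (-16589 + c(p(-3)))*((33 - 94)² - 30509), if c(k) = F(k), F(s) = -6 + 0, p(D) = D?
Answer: 444546860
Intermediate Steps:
F(s) = -6
c(k) = -6
(-16589 + c(p(-3)))*((33 - 94)² - 30509) = (-16589 - 6)*((33 - 94)² - 30509) = -16595*((-61)² - 30509) = -16595*(3721 - 30509) = -16595*(-26788) = 444546860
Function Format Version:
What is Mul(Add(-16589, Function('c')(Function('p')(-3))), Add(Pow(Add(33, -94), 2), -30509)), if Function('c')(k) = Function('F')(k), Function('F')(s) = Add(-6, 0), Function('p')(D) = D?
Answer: 444546860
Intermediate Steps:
Function('F')(s) = -6
Function('c')(k) = -6
Mul(Add(-16589, Function('c')(Function('p')(-3))), Add(Pow(Add(33, -94), 2), -30509)) = Mul(Add(-16589, -6), Add(Pow(Add(33, -94), 2), -30509)) = Mul(-16595, Add(Pow(-61, 2), -30509)) = Mul(-16595, Add(3721, -30509)) = Mul(-16595, -26788) = 444546860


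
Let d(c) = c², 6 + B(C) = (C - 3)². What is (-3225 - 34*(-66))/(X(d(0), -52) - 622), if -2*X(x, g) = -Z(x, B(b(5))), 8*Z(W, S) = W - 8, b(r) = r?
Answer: 654/415 ≈ 1.5759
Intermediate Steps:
B(C) = -6 + (-3 + C)² (B(C) = -6 + (C - 3)² = -6 + (-3 + C)²)
Z(W, S) = -1 + W/8 (Z(W, S) = (W - 8)/8 = (-8 + W)/8 = -1 + W/8)
X(x, g) = -½ + x/16 (X(x, g) = -(-1)*(-1 + x/8)/2 = -(1 - x/8)/2 = -½ + x/16)
(-3225 - 34*(-66))/(X(d(0), -52) - 622) = (-3225 - 34*(-66))/((-½ + (1/16)*0²) - 622) = (-3225 + 2244)/((-½ + (1/16)*0) - 622) = -981/((-½ + 0) - 622) = -981/(-½ - 622) = -981/(-1245/2) = -981*(-2/1245) = 654/415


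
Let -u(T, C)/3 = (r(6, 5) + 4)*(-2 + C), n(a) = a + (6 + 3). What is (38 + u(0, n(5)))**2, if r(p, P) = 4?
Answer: 62500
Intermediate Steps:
n(a) = 9 + a (n(a) = a + 9 = 9 + a)
u(T, C) = 48 - 24*C (u(T, C) = -3*(4 + 4)*(-2 + C) = -24*(-2 + C) = -3*(-16 + 8*C) = 48 - 24*C)
(38 + u(0, n(5)))**2 = (38 + (48 - 24*(9 + 5)))**2 = (38 + (48 - 24*14))**2 = (38 + (48 - 336))**2 = (38 - 288)**2 = (-250)**2 = 62500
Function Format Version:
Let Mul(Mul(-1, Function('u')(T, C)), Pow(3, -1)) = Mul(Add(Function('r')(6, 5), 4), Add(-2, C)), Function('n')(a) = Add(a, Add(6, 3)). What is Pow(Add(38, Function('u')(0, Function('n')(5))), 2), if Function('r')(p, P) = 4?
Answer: 62500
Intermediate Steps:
Function('n')(a) = Add(9, a) (Function('n')(a) = Add(a, 9) = Add(9, a))
Function('u')(T, C) = Add(48, Mul(-24, C)) (Function('u')(T, C) = Mul(-3, Mul(Add(4, 4), Add(-2, C))) = Mul(-3, Mul(8, Add(-2, C))) = Mul(-3, Add(-16, Mul(8, C))) = Add(48, Mul(-24, C)))
Pow(Add(38, Function('u')(0, Function('n')(5))), 2) = Pow(Add(38, Add(48, Mul(-24, Add(9, 5)))), 2) = Pow(Add(38, Add(48, Mul(-24, 14))), 2) = Pow(Add(38, Add(48, -336)), 2) = Pow(Add(38, -288), 2) = Pow(-250, 2) = 62500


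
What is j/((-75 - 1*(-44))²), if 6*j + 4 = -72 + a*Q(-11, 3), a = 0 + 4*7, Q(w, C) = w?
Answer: -64/961 ≈ -0.066597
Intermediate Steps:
a = 28 (a = 0 + 28 = 28)
j = -64 (j = -⅔ + (-72 + 28*(-11))/6 = -⅔ + (-72 - 308)/6 = -⅔ + (⅙)*(-380) = -⅔ - 190/3 = -64)
j/((-75 - 1*(-44))²) = -64/(-75 - 1*(-44))² = -64/(-75 + 44)² = -64/((-31)²) = -64/961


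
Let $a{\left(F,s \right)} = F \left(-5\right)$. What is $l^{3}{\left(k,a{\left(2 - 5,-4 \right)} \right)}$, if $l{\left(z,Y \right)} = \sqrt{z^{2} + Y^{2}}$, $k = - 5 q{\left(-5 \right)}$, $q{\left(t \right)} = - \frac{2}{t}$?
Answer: $229 \sqrt{229} \approx 3465.4$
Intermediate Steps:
$a{\left(F,s \right)} = - 5 F$
$k = -2$ ($k = - 5 \left(- \frac{2}{-5}\right) = - 5 \left(\left(-2\right) \left(- \frac{1}{5}\right)\right) = \left(-5\right) \frac{2}{5} = -2$)
$l{\left(z,Y \right)} = \sqrt{Y^{2} + z^{2}}$
$l^{3}{\left(k,a{\left(2 - 5,-4 \right)} \right)} = \left(\sqrt{\left(- 5 \left(2 - 5\right)\right)^{2} + \left(-2\right)^{2}}\right)^{3} = \left(\sqrt{\left(- 5 \left(2 - 5\right)\right)^{2} + 4}\right)^{3} = \left(\sqrt{\left(\left(-5\right) \left(-3\right)\right)^{2} + 4}\right)^{3} = \left(\sqrt{15^{2} + 4}\right)^{3} = \left(\sqrt{225 + 4}\right)^{3} = \left(\sqrt{229}\right)^{3} = 229 \sqrt{229}$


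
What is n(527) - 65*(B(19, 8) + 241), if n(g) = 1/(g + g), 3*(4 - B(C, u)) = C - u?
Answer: -49601237/3162 ≈ -15687.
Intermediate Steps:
B(C, u) = 4 - C/3 + u/3 (B(C, u) = 4 - (C - u)/3 = 4 + (-C/3 + u/3) = 4 - C/3 + u/3)
n(g) = 1/(2*g)
n(527) - 65*(B(19, 8) + 241) = (½)/527 - 65*((4 - ⅓*19 + (⅓)*8) + 241) = (½)*(1/527) - 65*((4 - 19/3 + 8/3) + 241) = 1/1054 - 65*(⅓ + 241) = 1/1054 - 65*724/3 = 1/1054 - 1*47060/3 = 1/1054 - 47060/3 = -49601237/3162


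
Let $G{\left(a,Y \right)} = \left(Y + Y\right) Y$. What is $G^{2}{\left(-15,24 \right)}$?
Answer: $1327104$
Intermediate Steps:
$G{\left(a,Y \right)} = 2 Y^{2}$ ($G{\left(a,Y \right)} = 2 Y Y = 2 Y^{2}$)
$G^{2}{\left(-15,24 \right)} = \left(2 \cdot 24^{2}\right)^{2} = \left(2 \cdot 576\right)^{2} = 1152^{2} = 1327104$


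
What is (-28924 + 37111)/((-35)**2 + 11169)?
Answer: 8187/12394 ≈ 0.66056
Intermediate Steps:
(-28924 + 37111)/((-35)**2 + 11169) = 8187/(1225 + 11169) = 8187/12394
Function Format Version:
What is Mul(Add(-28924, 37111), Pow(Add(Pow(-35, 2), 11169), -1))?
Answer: Rational(8187, 12394) ≈ 0.66056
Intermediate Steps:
Mul(Add(-28924, 37111), Pow(Add(Pow(-35, 2), 11169), -1)) = Mul(8187, Pow(Add(1225, 11169), -1)) = Mul(8187, Pow(12394, -1)) = Mul(8187, Rational(1, 12394)) = Rational(8187, 12394)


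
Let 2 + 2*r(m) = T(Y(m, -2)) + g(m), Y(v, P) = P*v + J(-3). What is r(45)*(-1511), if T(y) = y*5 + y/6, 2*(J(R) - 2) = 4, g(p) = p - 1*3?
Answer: 1832843/6 ≈ 3.0547e+5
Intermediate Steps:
g(p) = -3 + p (g(p) = p - 3 = -3 + p)
J(R) = 4 (J(R) = 2 + (½)*4 = 2 + 2 = 4)
Y(v, P) = 4 + P*v (Y(v, P) = P*v + 4 = 4 + P*v)
T(y) = 31*y/6 (T(y) = 5*y + y*(⅙) = 5*y + y/6 = 31*y/6)
r(m) = 47/6 - 14*m/3 (r(m) = -1 + (31*(4 - 2*m)/6 + (-3 + m))/2 = -1 + ((62/3 - 31*m/3) + (-3 + m))/2 = -1 + (53/3 - 28*m/3)/2 = -1 + (53/6 - 14*m/3) = 47/6 - 14*m/3)
r(45)*(-1511) = (47/6 - 14/3*45)*(-1511) = (47/6 - 210)*(-1511) = -1213/6*(-1511) = 1832843/6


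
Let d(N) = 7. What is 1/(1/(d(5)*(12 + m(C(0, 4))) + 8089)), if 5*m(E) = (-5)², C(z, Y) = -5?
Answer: 8208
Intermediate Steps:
m(E) = 5 (m(E) = (⅕)*(-5)² = (⅕)*25 = 5)
1/(1/(d(5)*(12 + m(C(0, 4))) + 8089)) = 1/(1/(7*(12 + 5) + 8089)) = 1/(1/(7*17 + 8089)) = 1/(1/(119 + 8089)) = 1/(1/8208) = 8208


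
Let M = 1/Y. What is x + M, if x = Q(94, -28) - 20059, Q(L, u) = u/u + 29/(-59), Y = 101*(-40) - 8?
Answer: -4790609707/238832 ≈ -20059.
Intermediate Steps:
Y = -4048 (Y = -4040 - 8 = -4048)
Q(L, u) = 30/59 (Q(L, u) = 1 + 29*(-1/59) = 1 - 29/59 = 30/59)
M = -1/4048 (M = 1/(-4048) = -1/4048 ≈ -0.00024704)
x = -1183451/59 (x = 30/59 - 20059 = -1183451/59 ≈ -20059.)
x + M = -1183451/59 - 1/4048 = -4790609707/238832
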